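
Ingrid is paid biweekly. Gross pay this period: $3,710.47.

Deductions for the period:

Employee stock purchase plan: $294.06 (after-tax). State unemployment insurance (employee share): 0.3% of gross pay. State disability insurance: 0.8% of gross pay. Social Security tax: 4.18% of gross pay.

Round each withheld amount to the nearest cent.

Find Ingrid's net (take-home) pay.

State disability insurance: $3,710.47 × 0.008 = $29.68
Social Security tax: $3,710.47 × 0.0418 = $155.10
State unemployment insurance (employee share): $3,710.47 × 0.003 = $11.13
Employee stock purchase plan: $294.06
Total deductions = $29.68 + $155.10 + $11.13 + $294.06 = $489.97
Net pay = $3,710.47 − $489.97 = $3,220.50

$3,220.50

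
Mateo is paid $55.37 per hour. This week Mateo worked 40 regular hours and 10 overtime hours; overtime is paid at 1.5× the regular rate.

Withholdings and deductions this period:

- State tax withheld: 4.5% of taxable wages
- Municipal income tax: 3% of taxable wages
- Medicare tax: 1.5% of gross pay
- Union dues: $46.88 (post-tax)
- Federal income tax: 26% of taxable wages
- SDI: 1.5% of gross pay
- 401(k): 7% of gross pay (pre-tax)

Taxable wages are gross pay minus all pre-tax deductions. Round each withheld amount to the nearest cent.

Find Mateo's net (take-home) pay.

$1,745.15

Regular pay: 40 × $55.37 = $2,214.80
Overtime pay: 10 × $55.37 × 1.5 = $830.55
Gross pay = $2,214.80 + $830.55 = $3,045.35
401(k): $3,045.35 × 0.07 = $213.17
Taxable wages = $3,045.35 − $213.17 = $2,832.18
State tax withheld: $2,832.18 × 0.045 = $127.45
Municipal income tax: $2,832.18 × 0.03 = $84.97
Federal income tax: $2,832.18 × 0.26 = $736.37
Medicare tax: $3,045.35 × 0.015 = $45.68
SDI: $3,045.35 × 0.015 = $45.68
Union dues: $46.88
Total deductions = $213.17 + $127.45 + $84.97 + $736.37 + $45.68 + $45.68 + $46.88 = $1,300.20
Net pay = $3,045.35 − $1,300.20 = $1,745.15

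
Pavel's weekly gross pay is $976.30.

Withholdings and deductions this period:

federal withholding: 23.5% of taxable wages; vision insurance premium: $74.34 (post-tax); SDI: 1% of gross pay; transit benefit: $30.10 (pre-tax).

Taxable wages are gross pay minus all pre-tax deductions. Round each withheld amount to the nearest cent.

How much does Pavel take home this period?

Transit benefit: $30.10
Taxable wages = $976.30 − $30.10 = $946.20
Federal withholding: $946.20 × 0.235 = $222.36
SDI: $976.30 × 0.01 = $9.76
Vision insurance premium: $74.34
Total deductions = $30.10 + $222.36 + $9.76 + $74.34 = $336.56
Net pay = $976.30 − $336.56 = $639.74

$639.74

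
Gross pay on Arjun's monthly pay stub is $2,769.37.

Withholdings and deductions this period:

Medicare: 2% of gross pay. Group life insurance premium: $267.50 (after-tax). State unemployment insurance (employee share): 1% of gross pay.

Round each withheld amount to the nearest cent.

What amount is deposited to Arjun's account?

$2,418.79

Medicare: $2,769.37 × 0.02 = $55.39
State unemployment insurance (employee share): $2,769.37 × 0.01 = $27.69
Group life insurance premium: $267.50
Total deductions = $55.39 + $27.69 + $267.50 = $350.58
Net pay = $2,769.37 − $350.58 = $2,418.79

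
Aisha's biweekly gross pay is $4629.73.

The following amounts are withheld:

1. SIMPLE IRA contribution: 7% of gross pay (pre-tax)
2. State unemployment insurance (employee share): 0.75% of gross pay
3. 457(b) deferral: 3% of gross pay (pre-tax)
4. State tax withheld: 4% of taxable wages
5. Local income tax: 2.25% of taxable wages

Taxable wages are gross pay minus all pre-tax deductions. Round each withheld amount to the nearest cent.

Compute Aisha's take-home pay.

$3871.62

SIMPLE IRA contribution: $4629.73 × 0.07 = $324.08
457(b) deferral: $4629.73 × 0.03 = $138.89
Pre-tax total = $324.08 + $138.89 = $462.97
Taxable wages = $4629.73 − $462.97 = $4166.76
Local income tax: $4166.76 × 0.0225 = $93.75
State tax withheld: $4166.76 × 0.04 = $166.67
State unemployment insurance (employee share): $4629.73 × 0.0075 = $34.72
Total deductions = $324.08 + $138.89 + $93.75 + $166.67 + $34.72 = $758.11
Net pay = $4629.73 − $758.11 = $3871.62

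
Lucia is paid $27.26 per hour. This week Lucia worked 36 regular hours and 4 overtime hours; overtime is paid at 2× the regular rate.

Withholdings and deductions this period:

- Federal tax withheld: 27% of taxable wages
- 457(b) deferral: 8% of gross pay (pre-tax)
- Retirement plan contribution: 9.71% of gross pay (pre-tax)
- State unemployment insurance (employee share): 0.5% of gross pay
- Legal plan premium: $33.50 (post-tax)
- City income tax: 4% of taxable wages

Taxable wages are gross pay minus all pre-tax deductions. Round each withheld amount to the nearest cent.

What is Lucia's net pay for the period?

$641.54

Regular pay: 36 × $27.26 = $981.36
Overtime pay: 4 × $27.26 × 2 = $218.08
Gross pay = $981.36 + $218.08 = $1,199.44
Retirement plan contribution: $1,199.44 × 0.0971 = $116.47
457(b) deferral: $1,199.44 × 0.08 = $95.96
Pre-tax total = $116.47 + $95.96 = $212.43
Taxable wages = $1,199.44 − $212.43 = $987.01
Federal tax withheld: $987.01 × 0.27 = $266.49
City income tax: $987.01 × 0.04 = $39.48
State unemployment insurance (employee share): $1,199.44 × 0.005 = $6.00
Legal plan premium: $33.50
Total deductions = $116.47 + $95.96 + $266.49 + $39.48 + $6.00 + $33.50 = $557.90
Net pay = $1,199.44 − $557.90 = $641.54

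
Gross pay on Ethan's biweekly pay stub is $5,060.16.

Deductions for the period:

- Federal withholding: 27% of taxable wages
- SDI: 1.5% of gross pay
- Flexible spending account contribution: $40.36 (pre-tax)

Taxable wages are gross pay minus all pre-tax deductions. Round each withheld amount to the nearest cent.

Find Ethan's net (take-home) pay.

$3,588.55

Flexible spending account contribution: $40.36
Taxable wages = $5,060.16 − $40.36 = $5,019.80
Federal withholding: $5,019.80 × 0.27 = $1,355.35
SDI: $5,060.16 × 0.015 = $75.90
Total deductions = $40.36 + $1,355.35 + $75.90 = $1,471.61
Net pay = $5,060.16 − $1,471.61 = $3,588.55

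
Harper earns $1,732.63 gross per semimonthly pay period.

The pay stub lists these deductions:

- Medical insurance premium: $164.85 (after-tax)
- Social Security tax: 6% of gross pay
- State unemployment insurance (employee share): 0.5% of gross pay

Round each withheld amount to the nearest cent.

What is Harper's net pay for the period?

Social Security tax: $1,732.63 × 0.06 = $103.96
State unemployment insurance (employee share): $1,732.63 × 0.005 = $8.66
Medical insurance premium: $164.85
Total deductions = $103.96 + $8.66 + $164.85 = $277.47
Net pay = $1,732.63 − $277.47 = $1,455.16

$1,455.16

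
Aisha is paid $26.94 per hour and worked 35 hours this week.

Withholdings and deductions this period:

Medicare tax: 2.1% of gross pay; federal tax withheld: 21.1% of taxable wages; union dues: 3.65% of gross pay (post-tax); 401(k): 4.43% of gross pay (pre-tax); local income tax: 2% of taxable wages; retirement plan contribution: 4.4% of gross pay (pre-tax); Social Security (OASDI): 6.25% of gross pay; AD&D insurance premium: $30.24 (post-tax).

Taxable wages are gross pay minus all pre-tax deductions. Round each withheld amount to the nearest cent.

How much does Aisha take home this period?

Gross pay: 35 × $26.94 = $942.90
Retirement plan contribution: $942.90 × 0.044 = $41.49
401(k): $942.90 × 0.0443 = $41.77
Pre-tax total = $41.49 + $41.77 = $83.26
Taxable wages = $942.90 − $83.26 = $859.64
Federal tax withheld: $859.64 × 0.211 = $181.38
Local income tax: $859.64 × 0.02 = $17.19
Social Security (OASDI): $942.90 × 0.0625 = $58.93
Medicare tax: $942.90 × 0.021 = $19.80
Union dues: $942.90 × 0.0365 = $34.42
AD&D insurance premium: $30.24
Total deductions = $41.49 + $41.77 + $181.38 + $17.19 + $58.93 + $19.80 + $34.42 + $30.24 = $425.22
Net pay = $942.90 − $425.22 = $517.68

$517.68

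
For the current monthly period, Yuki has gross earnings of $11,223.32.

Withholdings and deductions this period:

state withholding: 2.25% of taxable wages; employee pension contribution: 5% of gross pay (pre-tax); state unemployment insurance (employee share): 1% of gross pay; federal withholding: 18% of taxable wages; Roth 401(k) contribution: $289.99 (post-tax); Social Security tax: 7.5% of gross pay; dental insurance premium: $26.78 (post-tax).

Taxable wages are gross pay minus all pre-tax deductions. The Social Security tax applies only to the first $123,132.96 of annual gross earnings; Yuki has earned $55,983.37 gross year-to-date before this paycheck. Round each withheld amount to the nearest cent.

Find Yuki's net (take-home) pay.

Employee pension contribution: $11,223.32 × 0.05 = $561.17
Taxable wages = $11,223.32 − $561.17 = $10,662.15
State withholding: $10,662.15 × 0.0225 = $239.90
Federal withholding: $10,662.15 × 0.18 = $1,919.19
Social Security tax: cap not yet reached, full $11,223.32 is subject → $11,223.32 × 0.075 = $841.75
State unemployment insurance (employee share): $11,223.32 × 0.01 = $112.23
Dental insurance premium: $26.78
Roth 401(k) contribution: $289.99
Total deductions = $561.17 + $239.90 + $1,919.19 + $841.75 + $112.23 + $26.78 + $289.99 = $3,991.01
Net pay = $11,223.32 − $3,991.01 = $7,232.31

$7,232.31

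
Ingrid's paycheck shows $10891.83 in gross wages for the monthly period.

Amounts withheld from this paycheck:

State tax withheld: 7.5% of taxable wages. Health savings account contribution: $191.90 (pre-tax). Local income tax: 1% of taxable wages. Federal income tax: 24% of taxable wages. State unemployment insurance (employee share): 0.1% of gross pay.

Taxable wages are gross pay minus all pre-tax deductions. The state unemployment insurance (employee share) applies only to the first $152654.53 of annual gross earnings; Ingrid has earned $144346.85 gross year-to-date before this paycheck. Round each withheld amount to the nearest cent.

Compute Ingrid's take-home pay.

Health savings account contribution: $191.90
Taxable wages = $10891.83 − $191.90 = $10699.93
State tax withheld: $10699.93 × 0.075 = $802.49
Local income tax: $10699.93 × 0.01 = $107.00
Federal income tax: $10699.93 × 0.24 = $2567.98
State unemployment insurance (employee share): only $152654.53 − $144346.85 = $8307.68 of this check is subject → $8307.68 × 0.001 = $8.31
Total deductions = $191.90 + $802.49 + $107.00 + $2567.98 + $8.31 = $3677.68
Net pay = $10891.83 − $3677.68 = $7214.15

$7214.15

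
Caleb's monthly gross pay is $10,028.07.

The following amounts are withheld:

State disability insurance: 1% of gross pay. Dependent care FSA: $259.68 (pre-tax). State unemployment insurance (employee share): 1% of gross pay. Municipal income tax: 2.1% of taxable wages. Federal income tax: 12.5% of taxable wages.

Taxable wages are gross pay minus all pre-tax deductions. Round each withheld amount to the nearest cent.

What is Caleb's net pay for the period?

$8,141.64

Dependent care FSA: $259.68
Taxable wages = $10,028.07 − $259.68 = $9,768.39
Federal income tax: $9,768.39 × 0.125 = $1,221.05
Municipal income tax: $9,768.39 × 0.021 = $205.14
State unemployment insurance (employee share): $10,028.07 × 0.01 = $100.28
State disability insurance: $10,028.07 × 0.01 = $100.28
Total deductions = $259.68 + $1,221.05 + $205.14 + $100.28 + $100.28 = $1,886.43
Net pay = $10,028.07 − $1,886.43 = $8,141.64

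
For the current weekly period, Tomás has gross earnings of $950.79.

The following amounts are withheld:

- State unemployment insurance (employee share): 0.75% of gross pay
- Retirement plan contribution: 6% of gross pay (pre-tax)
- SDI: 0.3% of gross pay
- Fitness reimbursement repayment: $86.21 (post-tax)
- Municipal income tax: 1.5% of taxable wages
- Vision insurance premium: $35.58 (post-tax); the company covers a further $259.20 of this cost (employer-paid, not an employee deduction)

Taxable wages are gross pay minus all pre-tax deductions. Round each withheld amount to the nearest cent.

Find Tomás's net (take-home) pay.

Retirement plan contribution: $950.79 × 0.06 = $57.05
Taxable wages = $950.79 − $57.05 = $893.74
Municipal income tax: $893.74 × 0.015 = $13.41
SDI: $950.79 × 0.003 = $2.85
State unemployment insurance (employee share): $950.79 × 0.0075 = $7.13
Vision insurance premium: $35.58
Fitness reimbursement repayment: $86.21
(Employer's $259.20 toward vision insurance premium is not withheld from the employee.)
Total deductions = $57.05 + $13.41 + $2.85 + $7.13 + $35.58 + $86.21 = $202.23
Net pay = $950.79 − $202.23 = $748.56

$748.56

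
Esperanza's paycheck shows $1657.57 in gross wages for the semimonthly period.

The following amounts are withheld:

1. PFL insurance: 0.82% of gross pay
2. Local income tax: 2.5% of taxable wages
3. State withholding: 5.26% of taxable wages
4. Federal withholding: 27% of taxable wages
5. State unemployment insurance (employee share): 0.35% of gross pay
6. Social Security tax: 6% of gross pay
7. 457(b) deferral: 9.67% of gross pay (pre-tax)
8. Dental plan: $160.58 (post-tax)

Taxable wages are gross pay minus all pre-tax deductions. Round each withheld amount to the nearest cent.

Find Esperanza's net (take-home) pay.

$697.40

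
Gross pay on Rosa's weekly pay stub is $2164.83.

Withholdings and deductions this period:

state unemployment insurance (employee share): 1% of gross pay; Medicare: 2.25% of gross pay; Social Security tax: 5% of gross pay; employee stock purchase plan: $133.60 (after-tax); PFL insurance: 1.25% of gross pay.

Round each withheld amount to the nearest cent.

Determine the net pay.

$1825.57

State unemployment insurance (employee share): $2164.83 × 0.01 = $21.65
Social Security tax: $2164.83 × 0.05 = $108.24
PFL insurance: $2164.83 × 0.0125 = $27.06
Medicare: $2164.83 × 0.0225 = $48.71
Employee stock purchase plan: $133.60
Total deductions = $21.65 + $108.24 + $27.06 + $48.71 + $133.60 = $339.26
Net pay = $2164.83 − $339.26 = $1825.57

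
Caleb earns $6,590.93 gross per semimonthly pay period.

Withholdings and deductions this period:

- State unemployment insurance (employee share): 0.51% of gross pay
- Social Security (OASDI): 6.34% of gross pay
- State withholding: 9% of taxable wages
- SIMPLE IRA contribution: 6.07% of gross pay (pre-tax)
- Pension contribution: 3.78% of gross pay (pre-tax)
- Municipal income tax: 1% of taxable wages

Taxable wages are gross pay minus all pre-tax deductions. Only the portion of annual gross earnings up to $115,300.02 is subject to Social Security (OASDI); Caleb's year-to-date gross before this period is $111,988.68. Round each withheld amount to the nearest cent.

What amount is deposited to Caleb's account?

$5,104.00

Pension contribution: $6,590.93 × 0.0378 = $249.14
SIMPLE IRA contribution: $6,590.93 × 0.0607 = $400.07
Pre-tax total = $249.14 + $400.07 = $649.21
Taxable wages = $6,590.93 − $649.21 = $5,941.72
Municipal income tax: $5,941.72 × 0.01 = $59.42
State withholding: $5,941.72 × 0.09 = $534.75
Social Security (OASDI): only $115,300.02 − $111,988.68 = $3,311.34 of this check is subject → $3,311.34 × 0.0634 = $209.94
State unemployment insurance (employee share): $6,590.93 × 0.0051 = $33.61
Total deductions = $249.14 + $400.07 + $59.42 + $534.75 + $209.94 + $33.61 = $1,486.93
Net pay = $6,590.93 − $1,486.93 = $5,104.00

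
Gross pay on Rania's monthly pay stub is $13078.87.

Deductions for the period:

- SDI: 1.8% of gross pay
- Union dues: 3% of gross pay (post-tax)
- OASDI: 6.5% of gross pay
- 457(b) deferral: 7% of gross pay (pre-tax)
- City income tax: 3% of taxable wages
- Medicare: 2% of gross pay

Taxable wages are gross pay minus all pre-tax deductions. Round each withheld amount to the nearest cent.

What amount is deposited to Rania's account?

457(b) deferral: $13078.87 × 0.07 = $915.52
Taxable wages = $13078.87 − $915.52 = $12163.35
City income tax: $12163.35 × 0.03 = $364.90
Medicare: $13078.87 × 0.02 = $261.58
OASDI: $13078.87 × 0.065 = $850.13
SDI: $13078.87 × 0.018 = $235.42
Union dues: $13078.87 × 0.03 = $392.37
Total deductions = $915.52 + $364.90 + $261.58 + $850.13 + $235.42 + $392.37 = $3019.92
Net pay = $13078.87 − $3019.92 = $10058.95

$10058.95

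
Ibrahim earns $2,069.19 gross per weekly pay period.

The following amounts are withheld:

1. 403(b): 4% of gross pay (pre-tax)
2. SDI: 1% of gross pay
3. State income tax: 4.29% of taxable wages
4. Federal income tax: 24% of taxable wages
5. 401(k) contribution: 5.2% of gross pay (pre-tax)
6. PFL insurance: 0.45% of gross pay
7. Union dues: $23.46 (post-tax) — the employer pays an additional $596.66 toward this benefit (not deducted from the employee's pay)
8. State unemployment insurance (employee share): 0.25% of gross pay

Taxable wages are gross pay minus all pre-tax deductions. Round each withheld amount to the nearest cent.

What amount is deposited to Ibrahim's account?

403(b): $2,069.19 × 0.04 = $82.77
401(k) contribution: $2,069.19 × 0.052 = $107.60
Pre-tax total = $82.77 + $107.60 = $190.37
Taxable wages = $2,069.19 − $190.37 = $1,878.82
State income tax: $1,878.82 × 0.0429 = $80.60
Federal income tax: $1,878.82 × 0.24 = $450.92
PFL insurance: $2,069.19 × 0.0045 = $9.31
SDI: $2,069.19 × 0.01 = $20.69
State unemployment insurance (employee share): $2,069.19 × 0.0025 = $5.17
Union dues: $23.46
(Employer's $596.66 toward union dues is not withheld from the employee.)
Total deductions = $82.77 + $107.60 + $80.60 + $450.92 + $9.31 + $20.69 + $5.17 + $23.46 = $780.52
Net pay = $2,069.19 − $780.52 = $1,288.67

$1,288.67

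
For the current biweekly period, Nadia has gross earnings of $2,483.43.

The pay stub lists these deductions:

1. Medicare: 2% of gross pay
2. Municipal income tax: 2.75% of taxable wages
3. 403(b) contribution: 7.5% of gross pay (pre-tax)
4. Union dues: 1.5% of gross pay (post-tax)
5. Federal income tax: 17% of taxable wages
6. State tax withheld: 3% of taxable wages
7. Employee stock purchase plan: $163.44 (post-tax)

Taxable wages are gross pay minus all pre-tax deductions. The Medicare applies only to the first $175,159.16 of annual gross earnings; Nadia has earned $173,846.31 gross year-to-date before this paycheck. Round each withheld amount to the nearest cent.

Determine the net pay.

403(b) contribution: $2,483.43 × 0.075 = $186.26
Taxable wages = $2,483.43 − $186.26 = $2,297.17
Municipal income tax: $2,297.17 × 0.0275 = $63.17
Federal income tax: $2,297.17 × 0.17 = $390.52
State tax withheld: $2,297.17 × 0.03 = $68.92
Medicare: only $175,159.16 − $173,846.31 = $1,312.85 of this check is subject → $1,312.85 × 0.02 = $26.26
Union dues: $2,483.43 × 0.015 = $37.25
Employee stock purchase plan: $163.44
Total deductions = $186.26 + $63.17 + $390.52 + $68.92 + $26.26 + $37.25 + $163.44 = $935.82
Net pay = $2,483.43 − $935.82 = $1,547.61

$1,547.61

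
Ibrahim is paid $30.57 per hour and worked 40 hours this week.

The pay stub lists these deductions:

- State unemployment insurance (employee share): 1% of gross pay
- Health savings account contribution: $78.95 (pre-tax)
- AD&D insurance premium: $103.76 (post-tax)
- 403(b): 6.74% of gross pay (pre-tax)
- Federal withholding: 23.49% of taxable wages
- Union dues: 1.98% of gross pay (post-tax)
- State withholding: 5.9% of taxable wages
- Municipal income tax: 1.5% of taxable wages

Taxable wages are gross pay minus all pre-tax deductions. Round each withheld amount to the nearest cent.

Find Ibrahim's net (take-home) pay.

$593.36

Gross pay: 40 × $30.57 = $1,222.80
403(b): $1,222.80 × 0.0674 = $82.42
Health savings account contribution: $78.95
Pre-tax total = $82.42 + $78.95 = $161.37
Taxable wages = $1,222.80 − $161.37 = $1,061.43
Municipal income tax: $1,061.43 × 0.015 = $15.92
Federal withholding: $1,061.43 × 0.2349 = $249.33
State withholding: $1,061.43 × 0.059 = $62.62
State unemployment insurance (employee share): $1,222.80 × 0.01 = $12.23
Union dues: $1,222.80 × 0.0198 = $24.21
AD&D insurance premium: $103.76
Total deductions = $82.42 + $78.95 + $15.92 + $249.33 + $62.62 + $12.23 + $24.21 + $103.76 = $629.44
Net pay = $1,222.80 − $629.44 = $593.36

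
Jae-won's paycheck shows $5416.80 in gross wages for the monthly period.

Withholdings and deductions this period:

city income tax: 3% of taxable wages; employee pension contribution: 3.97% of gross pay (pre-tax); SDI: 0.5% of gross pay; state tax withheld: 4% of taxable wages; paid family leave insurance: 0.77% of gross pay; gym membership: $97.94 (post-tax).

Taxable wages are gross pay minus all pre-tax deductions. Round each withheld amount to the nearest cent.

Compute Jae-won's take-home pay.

$4670.90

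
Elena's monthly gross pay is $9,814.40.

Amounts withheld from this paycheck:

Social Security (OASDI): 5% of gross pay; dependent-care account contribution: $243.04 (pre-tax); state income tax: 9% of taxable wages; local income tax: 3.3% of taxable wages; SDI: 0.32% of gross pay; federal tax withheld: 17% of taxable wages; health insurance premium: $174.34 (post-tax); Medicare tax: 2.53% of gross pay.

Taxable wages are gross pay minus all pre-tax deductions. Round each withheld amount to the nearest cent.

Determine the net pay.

Dependent-care account contribution: $243.04
Taxable wages = $9,814.40 − $243.04 = $9,571.36
Federal tax withheld: $9,571.36 × 0.17 = $1,627.13
Local income tax: $9,571.36 × 0.033 = $315.85
State income tax: $9,571.36 × 0.09 = $861.42
SDI: $9,814.40 × 0.0032 = $31.41
Medicare tax: $9,814.40 × 0.0253 = $248.30
Social Security (OASDI): $9,814.40 × 0.05 = $490.72
Health insurance premium: $174.34
Total deductions = $243.04 + $1,627.13 + $315.85 + $861.42 + $31.41 + $248.30 + $490.72 + $174.34 = $3,992.21
Net pay = $9,814.40 − $3,992.21 = $5,822.19

$5,822.19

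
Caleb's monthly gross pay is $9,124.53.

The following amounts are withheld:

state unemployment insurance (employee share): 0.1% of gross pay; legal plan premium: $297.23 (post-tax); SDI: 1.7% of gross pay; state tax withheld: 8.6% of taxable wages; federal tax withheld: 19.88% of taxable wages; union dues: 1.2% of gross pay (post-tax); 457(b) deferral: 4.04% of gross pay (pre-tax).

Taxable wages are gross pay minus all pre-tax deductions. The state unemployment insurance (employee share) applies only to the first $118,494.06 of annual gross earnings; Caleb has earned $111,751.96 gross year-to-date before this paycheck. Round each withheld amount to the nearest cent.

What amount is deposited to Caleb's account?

457(b) deferral: $9,124.53 × 0.0404 = $368.63
Taxable wages = $9,124.53 − $368.63 = $8,755.90
State tax withheld: $8,755.90 × 0.086 = $753.01
Federal tax withheld: $8,755.90 × 0.1988 = $1,740.67
SDI: $9,124.53 × 0.017 = $155.12
State unemployment insurance (employee share): only $118,494.06 − $111,751.96 = $6,742.10 of this check is subject → $6,742.10 × 0.001 = $6.74
Legal plan premium: $297.23
Union dues: $9,124.53 × 0.012 = $109.49
Total deductions = $368.63 + $753.01 + $1,740.67 + $155.12 + $6.74 + $297.23 + $109.49 = $3,430.89
Net pay = $9,124.53 − $3,430.89 = $5,693.64

$5,693.64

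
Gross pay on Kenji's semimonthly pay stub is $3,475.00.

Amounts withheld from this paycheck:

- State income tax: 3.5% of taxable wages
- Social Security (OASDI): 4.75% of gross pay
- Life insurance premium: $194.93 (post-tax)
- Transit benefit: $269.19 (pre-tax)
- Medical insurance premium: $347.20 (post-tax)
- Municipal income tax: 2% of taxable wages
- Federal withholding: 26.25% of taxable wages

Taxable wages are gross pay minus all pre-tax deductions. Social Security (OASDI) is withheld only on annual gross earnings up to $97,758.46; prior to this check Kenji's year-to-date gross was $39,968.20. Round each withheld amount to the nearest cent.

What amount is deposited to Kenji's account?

$1,480.77

Transit benefit: $269.19
Taxable wages = $3,475.00 − $269.19 = $3,205.81
State income tax: $3,205.81 × 0.035 = $112.20
Federal withholding: $3,205.81 × 0.2625 = $841.53
Municipal income tax: $3,205.81 × 0.02 = $64.12
Social Security (OASDI): cap not yet reached, full $3,475.00 is subject → $3,475.00 × 0.0475 = $165.06
Medical insurance premium: $347.20
Life insurance premium: $194.93
Total deductions = $269.19 + $112.20 + $841.53 + $64.12 + $165.06 + $347.20 + $194.93 = $1,994.23
Net pay = $3,475.00 − $1,994.23 = $1,480.77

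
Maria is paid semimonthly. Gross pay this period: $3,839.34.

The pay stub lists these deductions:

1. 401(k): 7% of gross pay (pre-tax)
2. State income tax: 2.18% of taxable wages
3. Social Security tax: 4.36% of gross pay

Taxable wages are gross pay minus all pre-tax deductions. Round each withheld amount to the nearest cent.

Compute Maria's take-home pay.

$3,325.35

401(k): $3,839.34 × 0.07 = $268.75
Taxable wages = $3,839.34 − $268.75 = $3,570.59
State income tax: $3,570.59 × 0.0218 = $77.84
Social Security tax: $3,839.34 × 0.0436 = $167.40
Total deductions = $268.75 + $77.84 + $167.40 = $513.99
Net pay = $3,839.34 − $513.99 = $3,325.35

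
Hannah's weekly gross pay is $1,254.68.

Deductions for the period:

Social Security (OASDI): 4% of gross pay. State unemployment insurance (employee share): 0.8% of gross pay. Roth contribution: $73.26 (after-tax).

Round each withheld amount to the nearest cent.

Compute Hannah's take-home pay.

$1,121.19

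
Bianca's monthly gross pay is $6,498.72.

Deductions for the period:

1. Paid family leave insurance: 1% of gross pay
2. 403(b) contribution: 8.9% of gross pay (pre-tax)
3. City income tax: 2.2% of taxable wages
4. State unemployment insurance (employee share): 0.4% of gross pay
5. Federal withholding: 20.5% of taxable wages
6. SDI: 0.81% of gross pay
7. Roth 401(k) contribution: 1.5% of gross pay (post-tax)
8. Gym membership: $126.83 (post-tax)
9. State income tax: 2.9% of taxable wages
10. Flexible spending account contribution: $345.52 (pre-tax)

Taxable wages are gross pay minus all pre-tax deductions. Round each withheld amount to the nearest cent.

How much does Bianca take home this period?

$3,779.72

403(b) contribution: $6,498.72 × 0.089 = $578.39
Flexible spending account contribution: $345.52
Pre-tax total = $578.39 + $345.52 = $923.91
Taxable wages = $6,498.72 − $923.91 = $5,574.81
State income tax: $5,574.81 × 0.029 = $161.67
City income tax: $5,574.81 × 0.022 = $122.65
Federal withholding: $5,574.81 × 0.205 = $1,142.84
State unemployment insurance (employee share): $6,498.72 × 0.004 = $25.99
SDI: $6,498.72 × 0.0081 = $52.64
Paid family leave insurance: $6,498.72 × 0.01 = $64.99
Roth 401(k) contribution: $6,498.72 × 0.015 = $97.48
Gym membership: $126.83
Total deductions = $578.39 + $345.52 + $161.67 + $122.65 + $1,142.84 + $25.99 + $52.64 + $64.99 + $97.48 + $126.83 = $2,719.00
Net pay = $6,498.72 − $2,719.00 = $3,779.72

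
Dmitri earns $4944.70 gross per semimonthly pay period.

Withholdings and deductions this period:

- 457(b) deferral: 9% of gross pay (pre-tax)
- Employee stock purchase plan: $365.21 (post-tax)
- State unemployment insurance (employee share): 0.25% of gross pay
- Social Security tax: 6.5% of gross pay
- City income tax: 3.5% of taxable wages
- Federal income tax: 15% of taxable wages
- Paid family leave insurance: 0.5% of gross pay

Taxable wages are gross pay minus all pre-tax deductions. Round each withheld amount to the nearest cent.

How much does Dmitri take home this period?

457(b) deferral: $4944.70 × 0.09 = $445.02
Taxable wages = $4944.70 − $445.02 = $4499.68
City income tax: $4499.68 × 0.035 = $157.49
Federal income tax: $4499.68 × 0.15 = $674.95
State unemployment insurance (employee share): $4944.70 × 0.0025 = $12.36
Social Security tax: $4944.70 × 0.065 = $321.41
Paid family leave insurance: $4944.70 × 0.005 = $24.72
Employee stock purchase plan: $365.21
Total deductions = $445.02 + $157.49 + $674.95 + $12.36 + $321.41 + $24.72 + $365.21 = $2001.16
Net pay = $4944.70 − $2001.16 = $2943.54

$2943.54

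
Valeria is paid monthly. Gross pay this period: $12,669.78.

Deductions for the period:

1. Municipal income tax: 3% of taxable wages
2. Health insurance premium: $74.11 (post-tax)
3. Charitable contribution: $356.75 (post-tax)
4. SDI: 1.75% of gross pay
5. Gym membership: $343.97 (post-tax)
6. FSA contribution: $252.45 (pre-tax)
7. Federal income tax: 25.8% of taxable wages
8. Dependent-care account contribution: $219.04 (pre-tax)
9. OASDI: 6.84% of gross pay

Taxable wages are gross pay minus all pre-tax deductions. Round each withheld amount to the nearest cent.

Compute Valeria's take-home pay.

Dependent-care account contribution: $219.04
FSA contribution: $252.45
Pre-tax total = $219.04 + $252.45 = $471.49
Taxable wages = $12,669.78 − $471.49 = $12,198.29
Federal income tax: $12,198.29 × 0.258 = $3,147.16
Municipal income tax: $12,198.29 × 0.03 = $365.95
OASDI: $12,669.78 × 0.0684 = $866.61
SDI: $12,669.78 × 0.0175 = $221.72
Gym membership: $343.97
Charitable contribution: $356.75
Health insurance premium: $74.11
Total deductions = $219.04 + $252.45 + $3,147.16 + $365.95 + $866.61 + $221.72 + $343.97 + $356.75 + $74.11 = $5,847.76
Net pay = $12,669.78 − $5,847.76 = $6,822.02

$6,822.02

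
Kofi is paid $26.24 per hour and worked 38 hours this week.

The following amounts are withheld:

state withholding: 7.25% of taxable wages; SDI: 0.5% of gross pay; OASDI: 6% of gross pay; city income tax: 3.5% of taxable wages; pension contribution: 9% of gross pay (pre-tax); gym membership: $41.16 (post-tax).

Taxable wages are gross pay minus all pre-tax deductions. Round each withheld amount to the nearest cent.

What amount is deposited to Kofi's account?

$703.85

Gross pay: 38 × $26.24 = $997.12
Pension contribution: $997.12 × 0.09 = $89.74
Taxable wages = $997.12 − $89.74 = $907.38
State withholding: $907.38 × 0.0725 = $65.79
City income tax: $907.38 × 0.035 = $31.76
SDI: $997.12 × 0.005 = $4.99
OASDI: $997.12 × 0.06 = $59.83
Gym membership: $41.16
Total deductions = $89.74 + $65.79 + $31.76 + $4.99 + $59.83 + $41.16 = $293.27
Net pay = $997.12 − $293.27 = $703.85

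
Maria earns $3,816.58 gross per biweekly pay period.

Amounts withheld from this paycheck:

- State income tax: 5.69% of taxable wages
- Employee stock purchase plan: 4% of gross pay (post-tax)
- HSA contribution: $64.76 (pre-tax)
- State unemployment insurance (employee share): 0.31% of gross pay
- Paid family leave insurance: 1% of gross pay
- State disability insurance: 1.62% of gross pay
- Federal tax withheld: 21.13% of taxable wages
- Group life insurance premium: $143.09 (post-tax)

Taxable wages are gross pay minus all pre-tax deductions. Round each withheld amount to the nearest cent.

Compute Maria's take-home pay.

$2,338.00

HSA contribution: $64.76
Taxable wages = $3,816.58 − $64.76 = $3,751.82
Federal tax withheld: $3,751.82 × 0.2113 = $792.76
State income tax: $3,751.82 × 0.0569 = $213.48
State unemployment insurance (employee share): $3,816.58 × 0.0031 = $11.83
Paid family leave insurance: $3,816.58 × 0.01 = $38.17
State disability insurance: $3,816.58 × 0.0162 = $61.83
Employee stock purchase plan: $3,816.58 × 0.04 = $152.66
Group life insurance premium: $143.09
Total deductions = $64.76 + $792.76 + $213.48 + $11.83 + $38.17 + $61.83 + $152.66 + $143.09 = $1,478.58
Net pay = $3,816.58 − $1,478.58 = $2,338.00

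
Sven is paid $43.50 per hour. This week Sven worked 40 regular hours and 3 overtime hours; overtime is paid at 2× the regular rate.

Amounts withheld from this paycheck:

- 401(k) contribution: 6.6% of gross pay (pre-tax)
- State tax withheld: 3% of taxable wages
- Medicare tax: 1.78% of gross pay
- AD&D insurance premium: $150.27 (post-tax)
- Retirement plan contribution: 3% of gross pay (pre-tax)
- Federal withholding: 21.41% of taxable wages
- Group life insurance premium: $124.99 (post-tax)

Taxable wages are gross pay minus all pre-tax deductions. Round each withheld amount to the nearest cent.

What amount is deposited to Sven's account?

$1056.46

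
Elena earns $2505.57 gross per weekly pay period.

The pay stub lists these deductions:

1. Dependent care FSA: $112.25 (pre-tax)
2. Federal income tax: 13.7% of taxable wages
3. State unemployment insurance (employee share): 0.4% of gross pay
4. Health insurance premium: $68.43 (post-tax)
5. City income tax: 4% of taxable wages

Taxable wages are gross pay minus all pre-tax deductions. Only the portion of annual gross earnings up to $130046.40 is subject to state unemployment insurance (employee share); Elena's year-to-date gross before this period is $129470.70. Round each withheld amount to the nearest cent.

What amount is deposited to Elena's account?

$1898.98

Dependent care FSA: $112.25
Taxable wages = $2505.57 − $112.25 = $2393.32
City income tax: $2393.32 × 0.04 = $95.73
Federal income tax: $2393.32 × 0.137 = $327.88
State unemployment insurance (employee share): only $130046.40 − $129470.70 = $575.70 of this check is subject → $575.70 × 0.004 = $2.30
Health insurance premium: $68.43
Total deductions = $112.25 + $95.73 + $327.88 + $2.30 + $68.43 = $606.59
Net pay = $2505.57 − $606.59 = $1898.98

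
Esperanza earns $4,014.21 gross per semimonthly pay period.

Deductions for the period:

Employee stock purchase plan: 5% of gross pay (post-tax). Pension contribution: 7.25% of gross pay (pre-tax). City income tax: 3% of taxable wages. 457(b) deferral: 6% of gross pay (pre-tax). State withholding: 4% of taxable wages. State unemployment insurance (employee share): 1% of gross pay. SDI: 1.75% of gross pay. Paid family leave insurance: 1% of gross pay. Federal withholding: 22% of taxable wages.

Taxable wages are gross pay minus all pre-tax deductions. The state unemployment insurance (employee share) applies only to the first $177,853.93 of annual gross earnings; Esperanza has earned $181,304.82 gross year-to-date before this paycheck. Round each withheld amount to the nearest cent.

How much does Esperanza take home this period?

$2,161.36

457(b) deferral: $4,014.21 × 0.06 = $240.85
Pension contribution: $4,014.21 × 0.0725 = $291.03
Pre-tax total = $240.85 + $291.03 = $531.88
Taxable wages = $4,014.21 − $531.88 = $3,482.33
City income tax: $3,482.33 × 0.03 = $104.47
State withholding: $3,482.33 × 0.04 = $139.29
Federal withholding: $3,482.33 × 0.22 = $766.11
State unemployment insurance (employee share): annual cap $177,853.93 already reached (YTD $181,304.82), so $0.00
SDI: $4,014.21 × 0.0175 = $70.25
Paid family leave insurance: $4,014.21 × 0.01 = $40.14
Employee stock purchase plan: $4,014.21 × 0.05 = $200.71
Total deductions = $240.85 + $291.03 + $104.47 + $139.29 + $766.11 + $0.00 + $70.25 + $40.14 + $200.71 = $1,852.85
Net pay = $4,014.21 − $1,852.85 = $2,161.36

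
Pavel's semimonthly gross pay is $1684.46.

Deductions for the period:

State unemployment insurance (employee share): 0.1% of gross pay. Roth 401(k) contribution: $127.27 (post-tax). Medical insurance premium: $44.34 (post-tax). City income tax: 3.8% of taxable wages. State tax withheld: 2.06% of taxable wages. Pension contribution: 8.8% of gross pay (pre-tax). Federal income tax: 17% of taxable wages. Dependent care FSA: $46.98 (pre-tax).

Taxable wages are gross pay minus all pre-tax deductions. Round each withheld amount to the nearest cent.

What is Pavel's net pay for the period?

$975.52

Pension contribution: $1684.46 × 0.088 = $148.23
Dependent care FSA: $46.98
Pre-tax total = $148.23 + $46.98 = $195.21
Taxable wages = $1684.46 − $195.21 = $1489.25
State tax withheld: $1489.25 × 0.0206 = $30.68
Federal income tax: $1489.25 × 0.17 = $253.17
City income tax: $1489.25 × 0.038 = $56.59
State unemployment insurance (employee share): $1684.46 × 0.001 = $1.68
Roth 401(k) contribution: $127.27
Medical insurance premium: $44.34
Total deductions = $148.23 + $46.98 + $30.68 + $253.17 + $56.59 + $1.68 + $127.27 + $44.34 = $708.94
Net pay = $1684.46 − $708.94 = $975.52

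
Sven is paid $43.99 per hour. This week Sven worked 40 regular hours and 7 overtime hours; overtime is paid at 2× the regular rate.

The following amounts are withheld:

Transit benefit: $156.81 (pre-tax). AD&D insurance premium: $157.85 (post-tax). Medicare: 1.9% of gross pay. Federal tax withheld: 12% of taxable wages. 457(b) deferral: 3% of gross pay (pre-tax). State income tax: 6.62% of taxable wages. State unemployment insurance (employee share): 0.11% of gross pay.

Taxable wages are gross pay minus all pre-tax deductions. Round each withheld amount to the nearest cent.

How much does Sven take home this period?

Regular pay: 40 × $43.99 = $1,759.60
Overtime pay: 7 × $43.99 × 2 = $615.86
Gross pay = $1,759.60 + $615.86 = $2,375.46
Transit benefit: $156.81
457(b) deferral: $2,375.46 × 0.03 = $71.26
Pre-tax total = $156.81 + $71.26 = $228.07
Taxable wages = $2,375.46 − $228.07 = $2,147.39
State income tax: $2,147.39 × 0.0662 = $142.16
Federal tax withheld: $2,147.39 × 0.12 = $257.69
State unemployment insurance (employee share): $2,375.46 × 0.0011 = $2.61
Medicare: $2,375.46 × 0.019 = $45.13
AD&D insurance premium: $157.85
Total deductions = $156.81 + $71.26 + $142.16 + $257.69 + $2.61 + $45.13 + $157.85 = $833.51
Net pay = $2,375.46 − $833.51 = $1,541.95

$1,541.95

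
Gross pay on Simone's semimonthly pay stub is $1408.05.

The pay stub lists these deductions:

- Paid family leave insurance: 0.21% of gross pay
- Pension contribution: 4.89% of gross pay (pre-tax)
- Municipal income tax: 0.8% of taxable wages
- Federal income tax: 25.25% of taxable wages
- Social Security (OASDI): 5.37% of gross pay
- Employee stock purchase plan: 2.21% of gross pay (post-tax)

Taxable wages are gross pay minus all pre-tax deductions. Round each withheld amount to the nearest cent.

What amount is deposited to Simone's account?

$880.65

Pension contribution: $1408.05 × 0.0489 = $68.85
Taxable wages = $1408.05 − $68.85 = $1339.20
Municipal income tax: $1339.20 × 0.008 = $10.71
Federal income tax: $1339.20 × 0.2525 = $338.15
Social Security (OASDI): $1408.05 × 0.0537 = $75.61
Paid family leave insurance: $1408.05 × 0.0021 = $2.96
Employee stock purchase plan: $1408.05 × 0.0221 = $31.12
Total deductions = $68.85 + $10.71 + $338.15 + $75.61 + $2.96 + $31.12 = $527.40
Net pay = $1408.05 − $527.40 = $880.65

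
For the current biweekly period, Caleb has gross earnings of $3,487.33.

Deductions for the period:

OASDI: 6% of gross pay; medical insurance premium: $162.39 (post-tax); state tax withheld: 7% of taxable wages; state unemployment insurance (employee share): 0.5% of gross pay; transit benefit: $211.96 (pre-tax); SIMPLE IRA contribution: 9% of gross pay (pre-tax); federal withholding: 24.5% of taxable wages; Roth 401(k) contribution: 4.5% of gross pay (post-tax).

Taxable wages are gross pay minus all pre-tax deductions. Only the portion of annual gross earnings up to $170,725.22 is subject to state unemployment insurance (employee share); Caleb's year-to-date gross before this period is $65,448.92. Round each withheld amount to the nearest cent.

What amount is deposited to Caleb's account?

$1,482.63

Transit benefit: $211.96
SIMPLE IRA contribution: $3,487.33 × 0.09 = $313.86
Pre-tax total = $211.96 + $313.86 = $525.82
Taxable wages = $3,487.33 − $525.82 = $2,961.51
Federal withholding: $2,961.51 × 0.245 = $725.57
State tax withheld: $2,961.51 × 0.07 = $207.31
State unemployment insurance (employee share): cap not yet reached, full $3,487.33 is subject → $3,487.33 × 0.005 = $17.44
OASDI: $3,487.33 × 0.06 = $209.24
Roth 401(k) contribution: $3,487.33 × 0.045 = $156.93
Medical insurance premium: $162.39
Total deductions = $211.96 + $313.86 + $725.57 + $207.31 + $17.44 + $209.24 + $156.93 + $162.39 = $2,004.70
Net pay = $3,487.33 − $2,004.70 = $1,482.63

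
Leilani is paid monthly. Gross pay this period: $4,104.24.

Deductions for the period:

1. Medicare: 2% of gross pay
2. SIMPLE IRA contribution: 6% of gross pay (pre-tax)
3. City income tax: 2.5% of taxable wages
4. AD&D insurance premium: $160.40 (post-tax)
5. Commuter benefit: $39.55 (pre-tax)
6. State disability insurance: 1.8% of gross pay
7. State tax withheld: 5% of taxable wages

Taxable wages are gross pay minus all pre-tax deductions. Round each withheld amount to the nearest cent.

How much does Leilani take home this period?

Commuter benefit: $39.55
SIMPLE IRA contribution: $4,104.24 × 0.06 = $246.25
Pre-tax total = $39.55 + $246.25 = $285.80
Taxable wages = $4,104.24 − $285.80 = $3,818.44
City income tax: $3,818.44 × 0.025 = $95.46
State tax withheld: $3,818.44 × 0.05 = $190.92
State disability insurance: $4,104.24 × 0.018 = $73.88
Medicare: $4,104.24 × 0.02 = $82.08
AD&D insurance premium: $160.40
Total deductions = $39.55 + $246.25 + $95.46 + $190.92 + $73.88 + $82.08 + $160.40 = $888.54
Net pay = $4,104.24 − $888.54 = $3,215.70

$3,215.70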